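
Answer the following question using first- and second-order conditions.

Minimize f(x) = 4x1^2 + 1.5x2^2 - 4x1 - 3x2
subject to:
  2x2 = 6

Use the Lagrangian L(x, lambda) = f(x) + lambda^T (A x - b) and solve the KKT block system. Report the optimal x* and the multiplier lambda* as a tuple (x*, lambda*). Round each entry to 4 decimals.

Form the Lagrangian:
  L(x, lambda) = (1/2) x^T Q x + c^T x + lambda^T (A x - b)
Stationarity (grad_x L = 0): Q x + c + A^T lambda = 0.
Primal feasibility: A x = b.

This gives the KKT block system:
  [ Q   A^T ] [ x     ]   [-c ]
  [ A    0  ] [ lambda ] = [ b ]

Solving the linear system:
  x*      = (0.5, 3)
  lambda* = (-3)
  f(x*)   = 3.5

x* = (0.5, 3), lambda* = (-3)


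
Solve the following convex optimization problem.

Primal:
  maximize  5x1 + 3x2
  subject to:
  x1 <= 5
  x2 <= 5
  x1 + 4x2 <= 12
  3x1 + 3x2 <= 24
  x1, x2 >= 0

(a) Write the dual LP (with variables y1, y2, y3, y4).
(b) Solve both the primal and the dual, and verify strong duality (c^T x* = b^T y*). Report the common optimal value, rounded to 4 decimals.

The standard primal-dual pair for 'max c^T x s.t. A x <= b, x >= 0' is:
  Dual:  min b^T y  s.t.  A^T y >= c,  y >= 0.

So the dual LP is:
  minimize  5y1 + 5y2 + 12y3 + 24y4
  subject to:
    y1 + y3 + 3y4 >= 5
    y2 + 4y3 + 3y4 >= 3
    y1, y2, y3, y4 >= 0

Solving the primal: x* = (5, 1.75).
  primal value c^T x* = 30.25.
Solving the dual: y* = (4.25, 0, 0.75, 0).
  dual value b^T y* = 30.25.
Strong duality: c^T x* = b^T y*. Confirmed.

30.25


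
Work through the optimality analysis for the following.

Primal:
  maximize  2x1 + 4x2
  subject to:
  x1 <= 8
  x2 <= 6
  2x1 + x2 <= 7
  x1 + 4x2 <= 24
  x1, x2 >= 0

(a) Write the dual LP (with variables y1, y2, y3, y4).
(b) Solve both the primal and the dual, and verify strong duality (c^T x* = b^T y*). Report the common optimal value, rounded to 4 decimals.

The standard primal-dual pair for 'max c^T x s.t. A x <= b, x >= 0' is:
  Dual:  min b^T y  s.t.  A^T y >= c,  y >= 0.

So the dual LP is:
  minimize  8y1 + 6y2 + 7y3 + 24y4
  subject to:
    y1 + 2y3 + y4 >= 2
    y2 + y3 + 4y4 >= 4
    y1, y2, y3, y4 >= 0

Solving the primal: x* = (0.5714, 5.8571).
  primal value c^T x* = 24.5714.
Solving the dual: y* = (0, 0, 0.5714, 0.8571).
  dual value b^T y* = 24.5714.
Strong duality: c^T x* = b^T y*. Confirmed.

24.5714


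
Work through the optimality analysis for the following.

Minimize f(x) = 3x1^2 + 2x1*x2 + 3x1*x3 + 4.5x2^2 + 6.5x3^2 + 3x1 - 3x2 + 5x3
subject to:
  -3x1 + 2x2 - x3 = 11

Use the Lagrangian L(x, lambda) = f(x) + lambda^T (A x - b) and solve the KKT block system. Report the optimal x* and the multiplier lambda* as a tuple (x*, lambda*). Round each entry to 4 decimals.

Form the Lagrangian:
  L(x, lambda) = (1/2) x^T Q x + c^T x + lambda^T (A x - b)
Stationarity (grad_x L = 0): Q x + c + A^T lambda = 0.
Primal feasibility: A x = b.

This gives the KKT block system:
  [ Q   A^T ] [ x     ]   [-c ]
  [ A    0  ] [ lambda ] = [ b ]

Solving the linear system:
  x*      = (-2.5874, 1.6047, -0.0286)
  lambda* = (-3.1336)
  f(x*)   = 10.8751

x* = (-2.5874, 1.6047, -0.0286), lambda* = (-3.1336)


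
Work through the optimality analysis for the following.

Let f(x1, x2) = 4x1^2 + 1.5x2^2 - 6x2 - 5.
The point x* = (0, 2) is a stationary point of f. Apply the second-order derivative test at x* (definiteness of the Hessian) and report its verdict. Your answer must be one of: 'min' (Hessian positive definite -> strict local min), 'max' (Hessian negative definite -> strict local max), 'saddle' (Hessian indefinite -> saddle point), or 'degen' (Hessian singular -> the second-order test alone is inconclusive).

Compute the Hessian H = grad^2 f:
  H = [[8, 0], [0, 3]]
Verify stationarity: grad f(x*) = H x* + g = (0, 0).
Eigenvalues of H: 3, 8.
Both eigenvalues > 0, so H is positive definite -> x* is a strict local min.

min


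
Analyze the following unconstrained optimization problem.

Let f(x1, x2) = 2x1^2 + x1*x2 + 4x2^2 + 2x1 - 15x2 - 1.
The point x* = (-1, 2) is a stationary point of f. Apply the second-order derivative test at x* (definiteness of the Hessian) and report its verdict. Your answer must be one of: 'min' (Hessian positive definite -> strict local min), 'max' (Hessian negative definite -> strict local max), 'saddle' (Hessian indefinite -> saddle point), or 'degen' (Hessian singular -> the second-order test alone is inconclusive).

Compute the Hessian H = grad^2 f:
  H = [[4, 1], [1, 8]]
Verify stationarity: grad f(x*) = H x* + g = (0, 0).
Eigenvalues of H: 3.7639, 8.2361.
Both eigenvalues > 0, so H is positive definite -> x* is a strict local min.

min


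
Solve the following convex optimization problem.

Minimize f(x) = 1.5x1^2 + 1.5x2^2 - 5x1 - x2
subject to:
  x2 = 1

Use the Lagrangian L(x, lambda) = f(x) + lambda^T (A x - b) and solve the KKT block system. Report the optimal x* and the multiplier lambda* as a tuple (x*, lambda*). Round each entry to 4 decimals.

Form the Lagrangian:
  L(x, lambda) = (1/2) x^T Q x + c^T x + lambda^T (A x - b)
Stationarity (grad_x L = 0): Q x + c + A^T lambda = 0.
Primal feasibility: A x = b.

This gives the KKT block system:
  [ Q   A^T ] [ x     ]   [-c ]
  [ A    0  ] [ lambda ] = [ b ]

Solving the linear system:
  x*      = (1.6667, 1)
  lambda* = (-2)
  f(x*)   = -3.6667

x* = (1.6667, 1), lambda* = (-2)


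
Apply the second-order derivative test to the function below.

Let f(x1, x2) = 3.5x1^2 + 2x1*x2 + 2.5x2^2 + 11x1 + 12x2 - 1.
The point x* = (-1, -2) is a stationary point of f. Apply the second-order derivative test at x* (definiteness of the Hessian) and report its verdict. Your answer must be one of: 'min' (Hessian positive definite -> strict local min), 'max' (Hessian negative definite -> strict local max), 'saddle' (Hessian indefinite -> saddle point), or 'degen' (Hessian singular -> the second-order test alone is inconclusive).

Compute the Hessian H = grad^2 f:
  H = [[7, 2], [2, 5]]
Verify stationarity: grad f(x*) = H x* + g = (0, 0).
Eigenvalues of H: 3.7639, 8.2361.
Both eigenvalues > 0, so H is positive definite -> x* is a strict local min.

min


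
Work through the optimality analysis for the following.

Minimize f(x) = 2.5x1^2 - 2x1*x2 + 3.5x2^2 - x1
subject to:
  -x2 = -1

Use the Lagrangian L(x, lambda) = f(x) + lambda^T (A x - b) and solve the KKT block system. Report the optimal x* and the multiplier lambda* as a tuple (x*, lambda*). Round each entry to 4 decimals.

Form the Lagrangian:
  L(x, lambda) = (1/2) x^T Q x + c^T x + lambda^T (A x - b)
Stationarity (grad_x L = 0): Q x + c + A^T lambda = 0.
Primal feasibility: A x = b.

This gives the KKT block system:
  [ Q   A^T ] [ x     ]   [-c ]
  [ A    0  ] [ lambda ] = [ b ]

Solving the linear system:
  x*      = (0.6, 1)
  lambda* = (5.8)
  f(x*)   = 2.6

x* = (0.6, 1), lambda* = (5.8)


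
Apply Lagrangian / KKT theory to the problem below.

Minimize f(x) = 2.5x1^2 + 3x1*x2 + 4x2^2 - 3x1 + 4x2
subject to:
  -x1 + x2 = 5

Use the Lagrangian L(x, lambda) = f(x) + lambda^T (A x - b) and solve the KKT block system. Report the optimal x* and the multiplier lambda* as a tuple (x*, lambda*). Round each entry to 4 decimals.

Form the Lagrangian:
  L(x, lambda) = (1/2) x^T Q x + c^T x + lambda^T (A x - b)
Stationarity (grad_x L = 0): Q x + c + A^T lambda = 0.
Primal feasibility: A x = b.

This gives the KKT block system:
  [ Q   A^T ] [ x     ]   [-c ]
  [ A    0  ] [ lambda ] = [ b ]

Solving the linear system:
  x*      = (-2.9474, 2.0526)
  lambda* = (-11.5789)
  f(x*)   = 37.4737

x* = (-2.9474, 2.0526), lambda* = (-11.5789)


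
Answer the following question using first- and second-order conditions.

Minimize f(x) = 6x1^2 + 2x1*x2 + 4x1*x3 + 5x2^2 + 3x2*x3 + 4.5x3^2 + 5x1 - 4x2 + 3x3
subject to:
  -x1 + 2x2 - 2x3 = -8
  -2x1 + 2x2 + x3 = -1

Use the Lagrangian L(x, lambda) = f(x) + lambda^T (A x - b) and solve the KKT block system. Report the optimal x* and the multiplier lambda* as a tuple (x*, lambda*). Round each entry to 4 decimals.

Form the Lagrangian:
  L(x, lambda) = (1/2) x^T Q x + c^T x + lambda^T (A x - b)
Stationarity (grad_x L = 0): Q x + c + A^T lambda = 0.
Primal feasibility: A x = b.

This gives the KKT block system:
  [ Q   A^T ] [ x     ]   [-c ]
  [ A    0  ] [ lambda ] = [ b ]

Solving the linear system:
  x*      = (-0.2153, -1.8461, 2.2616)
  lambda* = (8.336, -0.2827)
  f(x*)   = 39.749

x* = (-0.2153, -1.8461, 2.2616), lambda* = (8.336, -0.2827)


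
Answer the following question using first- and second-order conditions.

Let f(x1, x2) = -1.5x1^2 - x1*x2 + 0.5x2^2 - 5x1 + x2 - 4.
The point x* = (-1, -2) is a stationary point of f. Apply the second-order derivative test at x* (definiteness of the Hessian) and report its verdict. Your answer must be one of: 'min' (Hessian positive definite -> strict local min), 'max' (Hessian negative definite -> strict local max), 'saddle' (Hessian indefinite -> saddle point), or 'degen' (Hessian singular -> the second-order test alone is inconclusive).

Compute the Hessian H = grad^2 f:
  H = [[-3, -1], [-1, 1]]
Verify stationarity: grad f(x*) = H x* + g = (0, 0).
Eigenvalues of H: -3.2361, 1.2361.
Eigenvalues have mixed signs, so H is indefinite -> x* is a saddle point.

saddle


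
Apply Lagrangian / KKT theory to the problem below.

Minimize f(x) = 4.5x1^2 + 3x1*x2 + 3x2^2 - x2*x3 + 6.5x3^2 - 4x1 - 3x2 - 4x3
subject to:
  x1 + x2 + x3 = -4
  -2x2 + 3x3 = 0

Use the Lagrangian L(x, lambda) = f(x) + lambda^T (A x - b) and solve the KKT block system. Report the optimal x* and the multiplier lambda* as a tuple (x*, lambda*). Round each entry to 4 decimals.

Form the Lagrangian:
  L(x, lambda) = (1/2) x^T Q x + c^T x + lambda^T (A x - b)
Stationarity (grad_x L = 0): Q x + c + A^T lambda = 0.
Primal feasibility: A x = b.

This gives the KKT block system:
  [ Q   A^T ] [ x     ]   [-c ]
  [ A    0  ] [ lambda ] = [ b ]

Solving the linear system:
  x*      = (-0.7904, -1.9258, -1.2838)
  lambda* = (16.8908, 0.6245)
  f(x*)   = 40.8188

x* = (-0.7904, -1.9258, -1.2838), lambda* = (16.8908, 0.6245)


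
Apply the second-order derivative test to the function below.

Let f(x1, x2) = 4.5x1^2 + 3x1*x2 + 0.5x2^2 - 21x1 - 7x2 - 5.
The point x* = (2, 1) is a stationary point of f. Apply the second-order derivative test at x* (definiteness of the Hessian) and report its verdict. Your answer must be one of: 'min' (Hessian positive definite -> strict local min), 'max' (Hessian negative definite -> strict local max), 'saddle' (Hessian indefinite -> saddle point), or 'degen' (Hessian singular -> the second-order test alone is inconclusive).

Compute the Hessian H = grad^2 f:
  H = [[9, 3], [3, 1]]
Verify stationarity: grad f(x*) = H x* + g = (0, 0).
Eigenvalues of H: 0, 10.
H has a zero eigenvalue (singular; positive semidefinite but not definite), so H is neither positive definite, negative definite, nor indefinite. The second-order test alone is inconclusive -> degen.
(Indeed, f is constant along the null direction of H through x*, so x* is not a strict local extremum.)

degen


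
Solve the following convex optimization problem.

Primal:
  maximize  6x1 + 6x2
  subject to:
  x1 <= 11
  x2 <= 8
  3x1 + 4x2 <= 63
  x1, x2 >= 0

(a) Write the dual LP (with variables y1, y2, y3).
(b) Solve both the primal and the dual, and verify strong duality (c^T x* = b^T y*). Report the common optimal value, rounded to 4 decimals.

The standard primal-dual pair for 'max c^T x s.t. A x <= b, x >= 0' is:
  Dual:  min b^T y  s.t.  A^T y >= c,  y >= 0.

So the dual LP is:
  minimize  11y1 + 8y2 + 63y3
  subject to:
    y1 + 3y3 >= 6
    y2 + 4y3 >= 6
    y1, y2, y3 >= 0

Solving the primal: x* = (11, 7.5).
  primal value c^T x* = 111.
Solving the dual: y* = (1.5, 0, 1.5).
  dual value b^T y* = 111.
Strong duality: c^T x* = b^T y*. Confirmed.

111


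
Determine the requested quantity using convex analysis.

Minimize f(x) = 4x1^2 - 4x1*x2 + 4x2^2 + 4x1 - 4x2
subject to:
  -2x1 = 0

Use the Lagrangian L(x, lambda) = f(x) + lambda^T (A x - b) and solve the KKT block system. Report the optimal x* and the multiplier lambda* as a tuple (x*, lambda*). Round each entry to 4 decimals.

Form the Lagrangian:
  L(x, lambda) = (1/2) x^T Q x + c^T x + lambda^T (A x - b)
Stationarity (grad_x L = 0): Q x + c + A^T lambda = 0.
Primal feasibility: A x = b.

This gives the KKT block system:
  [ Q   A^T ] [ x     ]   [-c ]
  [ A    0  ] [ lambda ] = [ b ]

Solving the linear system:
  x*      = (0, 0.5)
  lambda* = (1)
  f(x*)   = -1

x* = (0, 0.5), lambda* = (1)


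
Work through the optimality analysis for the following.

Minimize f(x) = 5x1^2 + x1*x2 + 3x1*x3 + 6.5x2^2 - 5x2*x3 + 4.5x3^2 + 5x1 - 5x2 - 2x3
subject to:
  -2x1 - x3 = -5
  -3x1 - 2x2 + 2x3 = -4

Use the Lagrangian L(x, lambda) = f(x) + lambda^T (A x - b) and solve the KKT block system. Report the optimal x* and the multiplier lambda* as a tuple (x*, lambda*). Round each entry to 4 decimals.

Form the Lagrangian:
  L(x, lambda) = (1/2) x^T Q x + c^T x + lambda^T (A x - b)
Stationarity (grad_x L = 0): Q x + c + A^T lambda = 0.
Primal feasibility: A x = b.

This gives the KKT block system:
  [ Q   A^T ] [ x     ]   [-c ]
  [ A    0  ] [ lambda ] = [ b ]

Solving the linear system:
  x*      = (1.7419, 0.9032, 1.5161)
  lambda* = (13.2581, 0.4516)
  f(x*)   = 34.629

x* = (1.7419, 0.9032, 1.5161), lambda* = (13.2581, 0.4516)


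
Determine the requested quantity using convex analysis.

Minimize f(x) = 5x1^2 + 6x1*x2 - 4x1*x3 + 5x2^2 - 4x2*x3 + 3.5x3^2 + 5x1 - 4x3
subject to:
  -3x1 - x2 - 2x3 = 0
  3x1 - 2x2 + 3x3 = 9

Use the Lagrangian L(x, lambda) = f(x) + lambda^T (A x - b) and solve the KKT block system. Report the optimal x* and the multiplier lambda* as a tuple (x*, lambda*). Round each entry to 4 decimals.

Form the Lagrangian:
  L(x, lambda) = (1/2) x^T Q x + c^T x + lambda^T (A x - b)
Stationarity (grad_x L = 0): Q x + c + A^T lambda = 0.
Primal feasibility: A x = b.

This gives the KKT block system:
  [ Q   A^T ] [ x     ]   [-c ]
  [ A    0  ] [ lambda ] = [ b ]

Solving the linear system:
  x*      = (0.9112, -2.962, 0.1141)
  lambda* = (-9.1175, -7.7456)
  f(x*)   = 36.9049

x* = (0.9112, -2.962, 0.1141), lambda* = (-9.1175, -7.7456)


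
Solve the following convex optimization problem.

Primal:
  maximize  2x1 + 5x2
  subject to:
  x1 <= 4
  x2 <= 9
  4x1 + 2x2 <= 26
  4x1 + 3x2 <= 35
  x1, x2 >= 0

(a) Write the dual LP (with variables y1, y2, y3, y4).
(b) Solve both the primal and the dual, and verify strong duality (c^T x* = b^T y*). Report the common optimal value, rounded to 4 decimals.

The standard primal-dual pair for 'max c^T x s.t. A x <= b, x >= 0' is:
  Dual:  min b^T y  s.t.  A^T y >= c,  y >= 0.

So the dual LP is:
  minimize  4y1 + 9y2 + 26y3 + 35y4
  subject to:
    y1 + 4y3 + 4y4 >= 2
    y2 + 2y3 + 3y4 >= 5
    y1, y2, y3, y4 >= 0

Solving the primal: x* = (2, 9).
  primal value c^T x* = 49.
Solving the dual: y* = (0, 3.5, 0, 0.5).
  dual value b^T y* = 49.
Strong duality: c^T x* = b^T y*. Confirmed.

49


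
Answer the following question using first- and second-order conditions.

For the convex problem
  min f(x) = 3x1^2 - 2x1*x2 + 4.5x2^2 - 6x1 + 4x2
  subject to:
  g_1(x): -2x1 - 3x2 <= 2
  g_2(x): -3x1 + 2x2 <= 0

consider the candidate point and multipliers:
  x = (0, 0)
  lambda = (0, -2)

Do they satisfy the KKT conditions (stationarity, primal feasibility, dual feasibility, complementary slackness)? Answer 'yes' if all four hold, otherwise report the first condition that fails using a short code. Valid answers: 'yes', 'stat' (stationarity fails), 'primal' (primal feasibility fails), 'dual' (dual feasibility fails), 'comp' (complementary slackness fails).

Gradient of f: grad f(x) = Q x + c = (-6, 4)
Constraint values g_i(x) = a_i^T x - b_i:
  g_1((0, 0)) = -2
  g_2((0, 0)) = 0
Stationarity residual: grad f(x) + sum_i lambda_i a_i = (0, 0)
  -> stationarity OK
Primal feasibility (all g_i <= 0): OK
Dual feasibility (all lambda_i >= 0): FAILS
Complementary slackness (lambda_i * g_i(x) = 0 for all i): OK

Verdict: the first failing condition is dual_feasibility -> dual.

dual


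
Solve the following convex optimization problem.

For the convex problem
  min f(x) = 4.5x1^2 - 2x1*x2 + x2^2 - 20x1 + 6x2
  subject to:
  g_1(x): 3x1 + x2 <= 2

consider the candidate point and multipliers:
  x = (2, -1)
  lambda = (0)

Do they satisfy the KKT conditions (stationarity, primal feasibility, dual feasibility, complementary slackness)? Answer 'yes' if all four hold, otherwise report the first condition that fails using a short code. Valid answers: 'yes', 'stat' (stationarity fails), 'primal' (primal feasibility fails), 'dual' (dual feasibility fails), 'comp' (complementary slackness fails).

Gradient of f: grad f(x) = Q x + c = (0, 0)
Constraint values g_i(x) = a_i^T x - b_i:
  g_1((2, -1)) = 3
Stationarity residual: grad f(x) + sum_i lambda_i a_i = (0, 0)
  -> stationarity OK
Primal feasibility (all g_i <= 0): FAILS
Dual feasibility (all lambda_i >= 0): OK
Complementary slackness (lambda_i * g_i(x) = 0 for all i): OK

Verdict: the first failing condition is primal_feasibility -> primal.

primal


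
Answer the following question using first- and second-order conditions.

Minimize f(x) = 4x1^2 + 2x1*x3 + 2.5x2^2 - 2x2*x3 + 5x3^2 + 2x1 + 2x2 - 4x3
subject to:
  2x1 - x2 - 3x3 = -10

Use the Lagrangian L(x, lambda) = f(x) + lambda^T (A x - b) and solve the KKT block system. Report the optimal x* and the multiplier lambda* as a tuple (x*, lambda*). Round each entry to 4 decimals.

Form the Lagrangian:
  L(x, lambda) = (1/2) x^T Q x + c^T x + lambda^T (A x - b)
Stationarity (grad_x L = 0): Q x + c + A^T lambda = 0.
Primal feasibility: A x = b.

This gives the KKT block system:
  [ Q   A^T ] [ x     ]   [-c ]
  [ A    0  ] [ lambda ] = [ b ]

Solving the linear system:
  x*      = (-1.5751, 1.0469, 1.9343)
  lambda* = (3.3662)
  f(x*)   = 12.4343

x* = (-1.5751, 1.0469, 1.9343), lambda* = (3.3662)


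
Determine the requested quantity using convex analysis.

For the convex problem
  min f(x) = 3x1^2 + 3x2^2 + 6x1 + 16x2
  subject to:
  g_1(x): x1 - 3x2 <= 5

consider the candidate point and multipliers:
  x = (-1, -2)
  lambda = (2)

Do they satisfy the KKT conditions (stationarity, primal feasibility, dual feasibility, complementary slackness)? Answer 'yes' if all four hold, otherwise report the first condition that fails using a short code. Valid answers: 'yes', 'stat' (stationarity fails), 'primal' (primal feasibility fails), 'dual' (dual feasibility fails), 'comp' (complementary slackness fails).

Gradient of f: grad f(x) = Q x + c = (0, 4)
Constraint values g_i(x) = a_i^T x - b_i:
  g_1((-1, -2)) = 0
Stationarity residual: grad f(x) + sum_i lambda_i a_i = (2, -2)
  -> stationarity FAILS
Primal feasibility (all g_i <= 0): OK
Dual feasibility (all lambda_i >= 0): OK
Complementary slackness (lambda_i * g_i(x) = 0 for all i): OK

Verdict: the first failing condition is stationarity -> stat.

stat


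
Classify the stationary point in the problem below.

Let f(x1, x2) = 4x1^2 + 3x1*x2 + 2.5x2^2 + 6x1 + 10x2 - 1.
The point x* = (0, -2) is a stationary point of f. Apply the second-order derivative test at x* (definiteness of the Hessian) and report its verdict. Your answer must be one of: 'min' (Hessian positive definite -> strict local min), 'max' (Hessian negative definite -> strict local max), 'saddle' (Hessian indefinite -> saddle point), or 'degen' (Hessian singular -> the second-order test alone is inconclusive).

Compute the Hessian H = grad^2 f:
  H = [[8, 3], [3, 5]]
Verify stationarity: grad f(x*) = H x* + g = (0, 0).
Eigenvalues of H: 3.1459, 9.8541.
Both eigenvalues > 0, so H is positive definite -> x* is a strict local min.

min


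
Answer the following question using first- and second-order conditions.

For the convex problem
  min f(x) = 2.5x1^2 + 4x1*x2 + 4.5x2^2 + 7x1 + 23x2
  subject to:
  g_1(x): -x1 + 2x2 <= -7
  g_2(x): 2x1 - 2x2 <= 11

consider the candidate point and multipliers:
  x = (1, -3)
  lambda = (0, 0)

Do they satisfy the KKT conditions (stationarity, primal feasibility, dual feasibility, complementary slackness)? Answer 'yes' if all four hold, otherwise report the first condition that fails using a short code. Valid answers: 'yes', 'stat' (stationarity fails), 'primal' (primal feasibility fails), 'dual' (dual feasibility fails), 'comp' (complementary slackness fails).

Gradient of f: grad f(x) = Q x + c = (0, 0)
Constraint values g_i(x) = a_i^T x - b_i:
  g_1((1, -3)) = 0
  g_2((1, -3)) = -3
Stationarity residual: grad f(x) + sum_i lambda_i a_i = (0, 0)
  -> stationarity OK
Primal feasibility (all g_i <= 0): OK
Dual feasibility (all lambda_i >= 0): OK
Complementary slackness (lambda_i * g_i(x) = 0 for all i): OK

Verdict: yes, KKT holds.

yes


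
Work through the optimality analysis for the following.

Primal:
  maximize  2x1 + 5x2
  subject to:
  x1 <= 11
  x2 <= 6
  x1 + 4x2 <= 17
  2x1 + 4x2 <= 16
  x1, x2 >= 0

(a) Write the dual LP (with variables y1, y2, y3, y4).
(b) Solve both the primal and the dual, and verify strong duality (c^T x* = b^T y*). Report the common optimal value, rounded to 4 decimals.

The standard primal-dual pair for 'max c^T x s.t. A x <= b, x >= 0' is:
  Dual:  min b^T y  s.t.  A^T y >= c,  y >= 0.

So the dual LP is:
  minimize  11y1 + 6y2 + 17y3 + 16y4
  subject to:
    y1 + y3 + 2y4 >= 2
    y2 + 4y3 + 4y4 >= 5
    y1, y2, y3, y4 >= 0

Solving the primal: x* = (0, 4).
  primal value c^T x* = 20.
Solving the dual: y* = (0, 0, 0, 1.25).
  dual value b^T y* = 20.
Strong duality: c^T x* = b^T y*. Confirmed.

20


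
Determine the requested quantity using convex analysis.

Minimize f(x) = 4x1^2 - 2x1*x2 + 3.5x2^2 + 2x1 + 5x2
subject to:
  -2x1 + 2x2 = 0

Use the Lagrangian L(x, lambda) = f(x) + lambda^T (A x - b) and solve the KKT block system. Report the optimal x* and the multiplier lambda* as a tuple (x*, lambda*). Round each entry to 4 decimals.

Form the Lagrangian:
  L(x, lambda) = (1/2) x^T Q x + c^T x + lambda^T (A x - b)
Stationarity (grad_x L = 0): Q x + c + A^T lambda = 0.
Primal feasibility: A x = b.

This gives the KKT block system:
  [ Q   A^T ] [ x     ]   [-c ]
  [ A    0  ] [ lambda ] = [ b ]

Solving the linear system:
  x*      = (-0.6364, -0.6364)
  lambda* = (-0.9091)
  f(x*)   = -2.2273

x* = (-0.6364, -0.6364), lambda* = (-0.9091)


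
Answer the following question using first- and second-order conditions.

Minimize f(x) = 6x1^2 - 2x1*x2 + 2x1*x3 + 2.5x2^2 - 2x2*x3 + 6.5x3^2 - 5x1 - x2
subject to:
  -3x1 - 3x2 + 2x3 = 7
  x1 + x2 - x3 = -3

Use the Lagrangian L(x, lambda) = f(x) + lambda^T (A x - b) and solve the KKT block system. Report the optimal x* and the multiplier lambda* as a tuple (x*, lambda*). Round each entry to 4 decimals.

Form the Lagrangian:
  L(x, lambda) = (1/2) x^T Q x + c^T x + lambda^T (A x - b)
Stationarity (grad_x L = 0): Q x + c + A^T lambda = 0.
Primal feasibility: A x = b.

This gives the KKT block system:
  [ Q   A^T ] [ x     ]   [-c ]
  [ A    0  ] [ lambda ] = [ b ]

Solving the linear system:
  x*      = (-0.5238, -0.4762, 2)
  lambda* = (19.5714, 65.0476)
  f(x*)   = 30.619

x* = (-0.5238, -0.4762, 2), lambda* = (19.5714, 65.0476)


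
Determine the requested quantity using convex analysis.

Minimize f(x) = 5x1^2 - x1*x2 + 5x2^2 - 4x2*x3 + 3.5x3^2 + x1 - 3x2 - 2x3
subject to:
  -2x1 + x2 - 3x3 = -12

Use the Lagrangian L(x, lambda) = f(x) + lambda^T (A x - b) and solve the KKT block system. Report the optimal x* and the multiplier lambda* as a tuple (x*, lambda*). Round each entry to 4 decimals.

Form the Lagrangian:
  L(x, lambda) = (1/2) x^T Q x + c^T x + lambda^T (A x - b)
Stationarity (grad_x L = 0): Q x + c + A^T lambda = 0.
Primal feasibility: A x = b.

This gives the KKT block system:
  [ Q   A^T ] [ x     ]   [-c ]
  [ A    0  ] [ lambda ] = [ b ]

Solving the linear system:
  x*      = (1.2351, 1.2571, 3.5956)
  lambda* = (6.047)
  f(x*)   = 31.4185

x* = (1.2351, 1.2571, 3.5956), lambda* = (6.047)


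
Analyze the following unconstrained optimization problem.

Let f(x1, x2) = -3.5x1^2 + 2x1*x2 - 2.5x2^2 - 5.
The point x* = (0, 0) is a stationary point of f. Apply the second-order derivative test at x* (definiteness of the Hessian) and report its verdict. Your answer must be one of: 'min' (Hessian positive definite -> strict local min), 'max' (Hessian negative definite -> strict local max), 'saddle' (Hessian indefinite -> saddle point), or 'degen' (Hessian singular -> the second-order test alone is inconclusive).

Compute the Hessian H = grad^2 f:
  H = [[-7, 2], [2, -5]]
Verify stationarity: grad f(x*) = H x* + g = (0, 0).
Eigenvalues of H: -8.2361, -3.7639.
Both eigenvalues < 0, so H is negative definite -> x* is a strict local max.

max


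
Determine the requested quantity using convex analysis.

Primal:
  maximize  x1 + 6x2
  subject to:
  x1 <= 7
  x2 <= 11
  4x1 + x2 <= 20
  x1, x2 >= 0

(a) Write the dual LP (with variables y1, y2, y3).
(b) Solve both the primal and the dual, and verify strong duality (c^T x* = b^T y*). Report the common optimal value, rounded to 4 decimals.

The standard primal-dual pair for 'max c^T x s.t. A x <= b, x >= 0' is:
  Dual:  min b^T y  s.t.  A^T y >= c,  y >= 0.

So the dual LP is:
  minimize  7y1 + 11y2 + 20y3
  subject to:
    y1 + 4y3 >= 1
    y2 + y3 >= 6
    y1, y2, y3 >= 0

Solving the primal: x* = (2.25, 11).
  primal value c^T x* = 68.25.
Solving the dual: y* = (0, 5.75, 0.25).
  dual value b^T y* = 68.25.
Strong duality: c^T x* = b^T y*. Confirmed.

68.25


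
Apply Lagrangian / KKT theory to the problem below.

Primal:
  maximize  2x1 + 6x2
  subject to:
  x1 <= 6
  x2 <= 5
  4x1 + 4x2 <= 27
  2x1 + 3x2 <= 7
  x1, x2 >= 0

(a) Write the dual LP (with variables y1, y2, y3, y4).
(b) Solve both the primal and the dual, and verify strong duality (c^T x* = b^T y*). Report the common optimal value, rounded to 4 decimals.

The standard primal-dual pair for 'max c^T x s.t. A x <= b, x >= 0' is:
  Dual:  min b^T y  s.t.  A^T y >= c,  y >= 0.

So the dual LP is:
  minimize  6y1 + 5y2 + 27y3 + 7y4
  subject to:
    y1 + 4y3 + 2y4 >= 2
    y2 + 4y3 + 3y4 >= 6
    y1, y2, y3, y4 >= 0

Solving the primal: x* = (0, 2.3333).
  primal value c^T x* = 14.
Solving the dual: y* = (0, 0, 0, 2).
  dual value b^T y* = 14.
Strong duality: c^T x* = b^T y*. Confirmed.

14


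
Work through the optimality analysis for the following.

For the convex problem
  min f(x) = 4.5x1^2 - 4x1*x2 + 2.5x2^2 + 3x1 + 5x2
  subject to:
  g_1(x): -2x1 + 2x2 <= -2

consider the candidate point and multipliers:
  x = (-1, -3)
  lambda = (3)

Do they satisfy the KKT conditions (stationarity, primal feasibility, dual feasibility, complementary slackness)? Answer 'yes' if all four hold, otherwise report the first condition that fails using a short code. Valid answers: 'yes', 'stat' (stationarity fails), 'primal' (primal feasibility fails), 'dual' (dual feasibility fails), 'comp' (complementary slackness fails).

Gradient of f: grad f(x) = Q x + c = (6, -6)
Constraint values g_i(x) = a_i^T x - b_i:
  g_1((-1, -3)) = -2
Stationarity residual: grad f(x) + sum_i lambda_i a_i = (0, 0)
  -> stationarity OK
Primal feasibility (all g_i <= 0): OK
Dual feasibility (all lambda_i >= 0): OK
Complementary slackness (lambda_i * g_i(x) = 0 for all i): FAILS

Verdict: the first failing condition is complementary_slackness -> comp.

comp


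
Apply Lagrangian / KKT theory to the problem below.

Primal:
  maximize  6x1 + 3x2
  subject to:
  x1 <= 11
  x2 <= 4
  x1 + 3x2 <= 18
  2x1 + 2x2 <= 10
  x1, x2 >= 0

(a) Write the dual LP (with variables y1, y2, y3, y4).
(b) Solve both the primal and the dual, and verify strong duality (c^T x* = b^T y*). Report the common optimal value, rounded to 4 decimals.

The standard primal-dual pair for 'max c^T x s.t. A x <= b, x >= 0' is:
  Dual:  min b^T y  s.t.  A^T y >= c,  y >= 0.

So the dual LP is:
  minimize  11y1 + 4y2 + 18y3 + 10y4
  subject to:
    y1 + y3 + 2y4 >= 6
    y2 + 3y3 + 2y4 >= 3
    y1, y2, y3, y4 >= 0

Solving the primal: x* = (5, 0).
  primal value c^T x* = 30.
Solving the dual: y* = (0, 0, 0, 3).
  dual value b^T y* = 30.
Strong duality: c^T x* = b^T y*. Confirmed.

30


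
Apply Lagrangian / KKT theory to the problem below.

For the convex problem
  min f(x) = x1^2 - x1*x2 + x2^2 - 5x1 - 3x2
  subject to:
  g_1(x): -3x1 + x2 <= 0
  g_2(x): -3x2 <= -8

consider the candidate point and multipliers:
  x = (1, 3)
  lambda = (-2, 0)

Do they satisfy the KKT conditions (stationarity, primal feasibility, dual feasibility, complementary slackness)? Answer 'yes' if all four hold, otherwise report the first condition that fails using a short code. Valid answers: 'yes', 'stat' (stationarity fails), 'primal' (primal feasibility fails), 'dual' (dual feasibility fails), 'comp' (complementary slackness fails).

Gradient of f: grad f(x) = Q x + c = (-6, 2)
Constraint values g_i(x) = a_i^T x - b_i:
  g_1((1, 3)) = 0
  g_2((1, 3)) = -1
Stationarity residual: grad f(x) + sum_i lambda_i a_i = (0, 0)
  -> stationarity OK
Primal feasibility (all g_i <= 0): OK
Dual feasibility (all lambda_i >= 0): FAILS
Complementary slackness (lambda_i * g_i(x) = 0 for all i): OK

Verdict: the first failing condition is dual_feasibility -> dual.

dual


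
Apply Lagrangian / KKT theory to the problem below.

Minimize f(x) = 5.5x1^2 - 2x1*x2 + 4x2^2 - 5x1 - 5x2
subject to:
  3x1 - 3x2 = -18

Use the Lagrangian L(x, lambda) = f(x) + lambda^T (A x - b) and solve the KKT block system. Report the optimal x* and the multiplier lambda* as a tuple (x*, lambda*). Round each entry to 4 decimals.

Form the Lagrangian:
  L(x, lambda) = (1/2) x^T Q x + c^T x + lambda^T (A x - b)
Stationarity (grad_x L = 0): Q x + c + A^T lambda = 0.
Primal feasibility: A x = b.

This gives the KKT block system:
  [ Q   A^T ] [ x     ]   [-c ]
  [ A    0  ] [ lambda ] = [ b ]

Solving the linear system:
  x*      = (-1.7333, 4.2667)
  lambda* = (10.8667)
  f(x*)   = 91.4667

x* = (-1.7333, 4.2667), lambda* = (10.8667)


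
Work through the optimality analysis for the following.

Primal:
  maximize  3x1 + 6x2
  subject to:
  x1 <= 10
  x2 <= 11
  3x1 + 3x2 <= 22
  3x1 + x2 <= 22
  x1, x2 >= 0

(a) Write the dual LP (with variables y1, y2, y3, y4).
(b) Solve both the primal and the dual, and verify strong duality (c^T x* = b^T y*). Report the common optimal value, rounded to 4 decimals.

The standard primal-dual pair for 'max c^T x s.t. A x <= b, x >= 0' is:
  Dual:  min b^T y  s.t.  A^T y >= c,  y >= 0.

So the dual LP is:
  minimize  10y1 + 11y2 + 22y3 + 22y4
  subject to:
    y1 + 3y3 + 3y4 >= 3
    y2 + 3y3 + y4 >= 6
    y1, y2, y3, y4 >= 0

Solving the primal: x* = (0, 7.3333).
  primal value c^T x* = 44.
Solving the dual: y* = (0, 0, 2, 0).
  dual value b^T y* = 44.
Strong duality: c^T x* = b^T y*. Confirmed.

44


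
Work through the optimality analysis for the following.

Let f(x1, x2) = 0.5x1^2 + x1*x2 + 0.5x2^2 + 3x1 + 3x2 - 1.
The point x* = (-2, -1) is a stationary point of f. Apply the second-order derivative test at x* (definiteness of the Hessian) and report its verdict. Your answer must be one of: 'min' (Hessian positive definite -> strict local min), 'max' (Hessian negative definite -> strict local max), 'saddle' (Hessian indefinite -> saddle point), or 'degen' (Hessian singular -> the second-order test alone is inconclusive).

Compute the Hessian H = grad^2 f:
  H = [[1, 1], [1, 1]]
Verify stationarity: grad f(x*) = H x* + g = (0, 0).
Eigenvalues of H: 0, 2.
H has a zero eigenvalue (singular; positive semidefinite but not definite), so H is neither positive definite, negative definite, nor indefinite. The second-order test alone is inconclusive -> degen.
(Indeed, f is constant along the null direction of H through x*, so x* is not a strict local extremum.)

degen


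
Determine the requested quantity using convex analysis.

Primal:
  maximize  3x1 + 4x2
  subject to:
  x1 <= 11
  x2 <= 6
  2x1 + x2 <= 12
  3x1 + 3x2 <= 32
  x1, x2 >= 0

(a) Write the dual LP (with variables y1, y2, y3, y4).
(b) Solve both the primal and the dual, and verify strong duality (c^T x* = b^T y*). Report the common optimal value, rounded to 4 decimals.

The standard primal-dual pair for 'max c^T x s.t. A x <= b, x >= 0' is:
  Dual:  min b^T y  s.t.  A^T y >= c,  y >= 0.

So the dual LP is:
  minimize  11y1 + 6y2 + 12y3 + 32y4
  subject to:
    y1 + 2y3 + 3y4 >= 3
    y2 + y3 + 3y4 >= 4
    y1, y2, y3, y4 >= 0

Solving the primal: x* = (3, 6).
  primal value c^T x* = 33.
Solving the dual: y* = (0, 2.5, 1.5, 0).
  dual value b^T y* = 33.
Strong duality: c^T x* = b^T y*. Confirmed.

33


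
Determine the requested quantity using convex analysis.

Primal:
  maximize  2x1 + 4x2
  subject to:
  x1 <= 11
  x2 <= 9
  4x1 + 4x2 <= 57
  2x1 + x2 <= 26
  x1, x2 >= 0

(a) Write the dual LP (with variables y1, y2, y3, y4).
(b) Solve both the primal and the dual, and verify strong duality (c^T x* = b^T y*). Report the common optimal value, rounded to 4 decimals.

The standard primal-dual pair for 'max c^T x s.t. A x <= b, x >= 0' is:
  Dual:  min b^T y  s.t.  A^T y >= c,  y >= 0.

So the dual LP is:
  minimize  11y1 + 9y2 + 57y3 + 26y4
  subject to:
    y1 + 4y3 + 2y4 >= 2
    y2 + 4y3 + y4 >= 4
    y1, y2, y3, y4 >= 0

Solving the primal: x* = (5.25, 9).
  primal value c^T x* = 46.5.
Solving the dual: y* = (0, 2, 0.5, 0).
  dual value b^T y* = 46.5.
Strong duality: c^T x* = b^T y*. Confirmed.

46.5


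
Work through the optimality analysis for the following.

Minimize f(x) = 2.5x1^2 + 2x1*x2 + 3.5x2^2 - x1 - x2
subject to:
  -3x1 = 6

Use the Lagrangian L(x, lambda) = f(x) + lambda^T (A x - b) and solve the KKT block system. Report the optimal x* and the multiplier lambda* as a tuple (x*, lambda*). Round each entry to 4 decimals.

Form the Lagrangian:
  L(x, lambda) = (1/2) x^T Q x + c^T x + lambda^T (A x - b)
Stationarity (grad_x L = 0): Q x + c + A^T lambda = 0.
Primal feasibility: A x = b.

This gives the KKT block system:
  [ Q   A^T ] [ x     ]   [-c ]
  [ A    0  ] [ lambda ] = [ b ]

Solving the linear system:
  x*      = (-2, 0.7143)
  lambda* = (-3.1905)
  f(x*)   = 10.2143

x* = (-2, 0.7143), lambda* = (-3.1905)


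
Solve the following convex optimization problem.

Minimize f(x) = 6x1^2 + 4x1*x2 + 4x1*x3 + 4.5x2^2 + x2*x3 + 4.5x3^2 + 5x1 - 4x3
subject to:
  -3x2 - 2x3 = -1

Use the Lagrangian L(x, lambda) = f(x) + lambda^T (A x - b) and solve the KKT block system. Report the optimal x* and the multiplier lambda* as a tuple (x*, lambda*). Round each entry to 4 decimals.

Form the Lagrangian:
  L(x, lambda) = (1/2) x^T Q x + c^T x + lambda^T (A x - b)
Stationarity (grad_x L = 0): Q x + c + A^T lambda = 0.
Primal feasibility: A x = b.

This gives the KKT block system:
  [ Q   A^T ] [ x     ]   [-c ]
  [ A    0  ] [ lambda ] = [ b ]

Solving the linear system:
  x*      = (-0.5892, -0.0354, 0.5531)
  lambda* = (-0.7074)
  f(x*)   = -2.9329

x* = (-0.5892, -0.0354, 0.5531), lambda* = (-0.7074)


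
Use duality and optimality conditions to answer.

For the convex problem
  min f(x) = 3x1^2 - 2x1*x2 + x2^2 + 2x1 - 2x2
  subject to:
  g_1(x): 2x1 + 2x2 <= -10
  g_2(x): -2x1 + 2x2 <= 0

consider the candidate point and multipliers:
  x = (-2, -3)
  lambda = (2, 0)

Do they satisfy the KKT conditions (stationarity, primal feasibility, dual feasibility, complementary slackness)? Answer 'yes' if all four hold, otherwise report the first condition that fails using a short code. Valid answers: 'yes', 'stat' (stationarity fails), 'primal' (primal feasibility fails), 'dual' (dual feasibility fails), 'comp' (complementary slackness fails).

Gradient of f: grad f(x) = Q x + c = (-4, -4)
Constraint values g_i(x) = a_i^T x - b_i:
  g_1((-2, -3)) = 0
  g_2((-2, -3)) = -2
Stationarity residual: grad f(x) + sum_i lambda_i a_i = (0, 0)
  -> stationarity OK
Primal feasibility (all g_i <= 0): OK
Dual feasibility (all lambda_i >= 0): OK
Complementary slackness (lambda_i * g_i(x) = 0 for all i): OK

Verdict: yes, KKT holds.

yes


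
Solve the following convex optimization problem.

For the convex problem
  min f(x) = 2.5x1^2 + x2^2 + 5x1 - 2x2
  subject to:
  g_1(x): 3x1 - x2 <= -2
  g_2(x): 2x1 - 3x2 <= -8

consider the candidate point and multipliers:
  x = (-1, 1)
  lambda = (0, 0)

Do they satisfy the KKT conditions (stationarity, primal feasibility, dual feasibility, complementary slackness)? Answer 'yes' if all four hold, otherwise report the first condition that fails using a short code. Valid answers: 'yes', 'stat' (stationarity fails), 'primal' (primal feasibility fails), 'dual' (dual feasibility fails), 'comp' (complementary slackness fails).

Gradient of f: grad f(x) = Q x + c = (0, 0)
Constraint values g_i(x) = a_i^T x - b_i:
  g_1((-1, 1)) = -2
  g_2((-1, 1)) = 3
Stationarity residual: grad f(x) + sum_i lambda_i a_i = (0, 0)
  -> stationarity OK
Primal feasibility (all g_i <= 0): FAILS
Dual feasibility (all lambda_i >= 0): OK
Complementary slackness (lambda_i * g_i(x) = 0 for all i): OK

Verdict: the first failing condition is primal_feasibility -> primal.

primal


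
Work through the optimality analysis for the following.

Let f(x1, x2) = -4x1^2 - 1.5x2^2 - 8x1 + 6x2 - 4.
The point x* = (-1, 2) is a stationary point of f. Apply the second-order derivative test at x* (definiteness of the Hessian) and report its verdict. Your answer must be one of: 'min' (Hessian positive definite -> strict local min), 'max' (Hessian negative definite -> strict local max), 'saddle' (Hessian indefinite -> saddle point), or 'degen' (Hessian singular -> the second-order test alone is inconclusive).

Compute the Hessian H = grad^2 f:
  H = [[-8, 0], [0, -3]]
Verify stationarity: grad f(x*) = H x* + g = (0, 0).
Eigenvalues of H: -8, -3.
Both eigenvalues < 0, so H is negative definite -> x* is a strict local max.

max


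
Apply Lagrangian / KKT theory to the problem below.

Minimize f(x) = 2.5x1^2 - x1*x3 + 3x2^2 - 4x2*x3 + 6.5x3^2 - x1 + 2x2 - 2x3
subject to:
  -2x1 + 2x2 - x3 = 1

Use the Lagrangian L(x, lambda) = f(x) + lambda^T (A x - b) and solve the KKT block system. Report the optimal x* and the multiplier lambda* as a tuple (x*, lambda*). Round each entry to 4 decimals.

Form the Lagrangian:
  L(x, lambda) = (1/2) x^T Q x + c^T x + lambda^T (A x - b)
Stationarity (grad_x L = 0): Q x + c + A^T lambda = 0.
Primal feasibility: A x = b.

This gives the KKT block system:
  [ Q   A^T ] [ x     ]   [-c ]
  [ A    0  ] [ lambda ] = [ b ]

Solving the linear system:
  x*      = (-0.3498, 0.1883, 0.0762)
  lambda* = (-1.4126)
  f(x*)   = 0.9933

x* = (-0.3498, 0.1883, 0.0762), lambda* = (-1.4126)


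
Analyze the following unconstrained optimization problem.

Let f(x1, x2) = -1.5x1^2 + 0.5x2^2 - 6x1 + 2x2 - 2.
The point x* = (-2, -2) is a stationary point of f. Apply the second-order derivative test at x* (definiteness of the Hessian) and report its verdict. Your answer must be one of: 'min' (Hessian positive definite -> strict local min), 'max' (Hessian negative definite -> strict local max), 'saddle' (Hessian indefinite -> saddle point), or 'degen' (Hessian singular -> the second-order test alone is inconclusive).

Compute the Hessian H = grad^2 f:
  H = [[-3, 0], [0, 1]]
Verify stationarity: grad f(x*) = H x* + g = (0, 0).
Eigenvalues of H: -3, 1.
Eigenvalues have mixed signs, so H is indefinite -> x* is a saddle point.

saddle


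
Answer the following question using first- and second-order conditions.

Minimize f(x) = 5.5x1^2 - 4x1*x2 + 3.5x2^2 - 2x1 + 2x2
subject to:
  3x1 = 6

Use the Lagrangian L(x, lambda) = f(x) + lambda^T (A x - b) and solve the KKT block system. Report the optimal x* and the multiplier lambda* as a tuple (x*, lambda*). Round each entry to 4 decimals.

Form the Lagrangian:
  L(x, lambda) = (1/2) x^T Q x + c^T x + lambda^T (A x - b)
Stationarity (grad_x L = 0): Q x + c + A^T lambda = 0.
Primal feasibility: A x = b.

This gives the KKT block system:
  [ Q   A^T ] [ x     ]   [-c ]
  [ A    0  ] [ lambda ] = [ b ]

Solving the linear system:
  x*      = (2, 0.8571)
  lambda* = (-5.5238)
  f(x*)   = 15.4286

x* = (2, 0.8571), lambda* = (-5.5238)


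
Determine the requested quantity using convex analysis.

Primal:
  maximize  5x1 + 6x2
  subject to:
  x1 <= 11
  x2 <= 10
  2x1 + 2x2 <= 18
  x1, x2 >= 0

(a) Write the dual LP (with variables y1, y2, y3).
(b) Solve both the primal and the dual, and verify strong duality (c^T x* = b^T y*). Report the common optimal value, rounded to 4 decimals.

The standard primal-dual pair for 'max c^T x s.t. A x <= b, x >= 0' is:
  Dual:  min b^T y  s.t.  A^T y >= c,  y >= 0.

So the dual LP is:
  minimize  11y1 + 10y2 + 18y3
  subject to:
    y1 + 2y3 >= 5
    y2 + 2y3 >= 6
    y1, y2, y3 >= 0

Solving the primal: x* = (0, 9).
  primal value c^T x* = 54.
Solving the dual: y* = (0, 0, 3).
  dual value b^T y* = 54.
Strong duality: c^T x* = b^T y*. Confirmed.

54
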